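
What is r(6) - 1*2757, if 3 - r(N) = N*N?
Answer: -2790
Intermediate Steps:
r(N) = 3 - N**2 (r(N) = 3 - N*N = 3 - N**2)
r(6) - 1*2757 = (3 - 1*6**2) - 1*2757 = (3 - 1*36) - 2757 = (3 - 36) - 2757 = -33 - 2757 = -2790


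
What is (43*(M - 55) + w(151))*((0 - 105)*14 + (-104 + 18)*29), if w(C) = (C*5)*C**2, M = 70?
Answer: -68241845600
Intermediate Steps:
w(C) = 5*C**3 (w(C) = (5*C)*C**2 = 5*C**3)
(43*(M - 55) + w(151))*((0 - 105)*14 + (-104 + 18)*29) = (43*(70 - 55) + 5*151**3)*((0 - 105)*14 + (-104 + 18)*29) = (43*15 + 5*3442951)*(-105*14 - 86*29) = (645 + 17214755)*(-1470 - 2494) = 17215400*(-3964) = -68241845600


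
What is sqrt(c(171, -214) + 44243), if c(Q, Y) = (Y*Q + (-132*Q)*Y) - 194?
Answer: sqrt(4837863) ≈ 2199.5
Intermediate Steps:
c(Q, Y) = -194 - 131*Q*Y (c(Q, Y) = (Q*Y - 132*Q*Y) - 194 = -131*Q*Y - 194 = -194 - 131*Q*Y)
sqrt(c(171, -214) + 44243) = sqrt((-194 - 131*171*(-214)) + 44243) = sqrt((-194 + 4793814) + 44243) = sqrt(4793620 + 44243) = sqrt(4837863)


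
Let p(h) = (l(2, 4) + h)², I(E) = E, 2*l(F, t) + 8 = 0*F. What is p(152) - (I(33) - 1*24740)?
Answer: 46611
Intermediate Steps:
l(F, t) = -4 (l(F, t) = -4 + (0*F)/2 = -4 + (½)*0 = -4 + 0 = -4)
p(h) = (-4 + h)²
p(152) - (I(33) - 1*24740) = (-4 + 152)² - (33 - 1*24740) = 148² - (33 - 24740) = 21904 - 1*(-24707) = 21904 + 24707 = 46611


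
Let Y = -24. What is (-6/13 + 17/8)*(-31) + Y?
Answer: -7859/104 ≈ -75.567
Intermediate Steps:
(-6/13 + 17/8)*(-31) + Y = (-6/13 + 17/8)*(-31) - 24 = (173/104)*(-31) - 24 = -5363/104 - 24 = -7859/104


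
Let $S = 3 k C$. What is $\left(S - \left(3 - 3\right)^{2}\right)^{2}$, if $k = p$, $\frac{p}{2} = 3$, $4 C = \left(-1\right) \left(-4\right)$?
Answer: $324$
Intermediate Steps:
$C = 1$ ($C = \frac{\left(-1\right) \left(-4\right)}{4} = \frac{1}{4} \cdot 4 = 1$)
$p = 6$ ($p = 2 \cdot 3 = 6$)
$k = 6$
$S = 18$ ($S = 3 \cdot 6 \cdot 1 = 18 \cdot 1 = 18$)
$\left(S - \left(3 - 3\right)^{2}\right)^{2} = \left(18 - \left(3 - 3\right)^{2}\right)^{2} = \left(18 - 0^{2}\right)^{2} = \left(18 - 0\right)^{2} = \left(18 + 0\right)^{2} = 18^{2} = 324$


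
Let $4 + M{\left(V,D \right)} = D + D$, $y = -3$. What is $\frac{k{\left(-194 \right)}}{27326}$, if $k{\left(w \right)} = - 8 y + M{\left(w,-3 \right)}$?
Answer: $\frac{7}{13663} \approx 0.00051233$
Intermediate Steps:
$M{\left(V,D \right)} = -4 + 2 D$ ($M{\left(V,D \right)} = -4 + \left(D + D\right) = -4 + 2 D$)
$k{\left(w \right)} = 14$ ($k{\left(w \right)} = \left(-8\right) \left(-3\right) + \left(-4 + 2 \left(-3\right)\right) = 24 - 10 = 14$)
$\frac{k{\left(-194 \right)}}{27326} = \frac{14}{27326} = 14 \cdot \frac{1}{27326} = \frac{7}{13663}$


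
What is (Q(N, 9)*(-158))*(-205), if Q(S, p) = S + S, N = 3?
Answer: 194340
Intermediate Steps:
Q(S, p) = 2*S
(Q(N, 9)*(-158))*(-205) = ((2*3)*(-158))*(-205) = (6*(-158))*(-205) = -948*(-205) = 194340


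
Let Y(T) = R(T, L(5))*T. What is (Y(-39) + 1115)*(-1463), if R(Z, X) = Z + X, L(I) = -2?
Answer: -3970582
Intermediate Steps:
R(Z, X) = X + Z
Y(T) = T*(-2 + T) (Y(T) = (-2 + T)*T = T*(-2 + T))
(Y(-39) + 1115)*(-1463) = (-39*(-2 - 39) + 1115)*(-1463) = (-39*(-41) + 1115)*(-1463) = (1599 + 1115)*(-1463) = 2714*(-1463) = -3970582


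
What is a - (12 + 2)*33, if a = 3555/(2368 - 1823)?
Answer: -49647/109 ≈ -455.48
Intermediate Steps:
a = 711/109 (a = 3555/545 = 3555*(1/545) = 711/109 ≈ 6.5229)
a - (12 + 2)*33 = 711/109 - (12 + 2)*33 = 711/109 - 14*33 = 711/109 - 1*462 = 711/109 - 462 = -49647/109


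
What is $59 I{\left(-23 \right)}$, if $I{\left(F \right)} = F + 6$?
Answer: $-1003$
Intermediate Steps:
$I{\left(F \right)} = 6 + F$
$59 I{\left(-23 \right)} = 59 \left(6 - 23\right) = 59 \left(-17\right) = -1003$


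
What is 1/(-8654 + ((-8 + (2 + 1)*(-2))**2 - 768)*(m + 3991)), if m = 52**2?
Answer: -1/3838194 ≈ -2.6054e-7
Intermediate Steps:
m = 2704
1/(-8654 + ((-8 + (2 + 1)*(-2))**2 - 768)*(m + 3991)) = 1/(-8654 + ((-8 + (2 + 1)*(-2))**2 - 768)*(2704 + 3991)) = 1/(-8654 + ((-8 + 3*(-2))**2 - 768)*6695) = 1/(-8654 + ((-8 - 6)**2 - 768)*6695) = 1/(-8654 + ((-14)**2 - 768)*6695) = 1/(-8654 + (196 - 768)*6695) = 1/(-8654 - 572*6695) = 1/(-8654 - 3829540) = 1/(-3838194) = -1/3838194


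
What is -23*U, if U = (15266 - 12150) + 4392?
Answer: -172684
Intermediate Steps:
U = 7508 (U = 3116 + 4392 = 7508)
-23*U = -23*7508 = -172684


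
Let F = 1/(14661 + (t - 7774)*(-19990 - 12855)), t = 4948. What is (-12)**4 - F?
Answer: 1925018908415/92834631 ≈ 20736.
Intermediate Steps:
F = 1/92834631 (F = 1/(14661 + (4948 - 7774)*(-19990 - 12855)) = 1/(14661 - 2826*(-32845)) = 1/(14661 + 92819970) = 1/92834631 ≈ 1.0772e-8)
(-12)**4 - F = (-12)**4 - 1*1/92834631 = 20736 - 1/92834631 = 1925018908415/92834631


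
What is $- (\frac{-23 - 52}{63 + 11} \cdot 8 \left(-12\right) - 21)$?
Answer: $- \frac{2823}{37} \approx -76.297$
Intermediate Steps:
$- (\frac{-23 - 52}{63 + 11} \cdot 8 \left(-12\right) - 21) = - (- \frac{75}{74} \left(-96\right) - 21) = - (\left(-75\right) \frac{1}{74} \left(-96\right) - 21) = - (\left(- \frac{75}{74}\right) \left(-96\right) - 21) = - (\frac{3600}{37} - 21) = \left(-1\right) \frac{2823}{37} = - \frac{2823}{37}$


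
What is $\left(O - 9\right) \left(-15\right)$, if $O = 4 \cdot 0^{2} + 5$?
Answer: $60$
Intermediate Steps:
$O = 5$ ($O = 4 \cdot 0 + 5 = 0 + 5 = 5$)
$\left(O - 9\right) \left(-15\right) = \left(5 - 9\right) \left(-15\right) = \left(-4\right) \left(-15\right) = 60$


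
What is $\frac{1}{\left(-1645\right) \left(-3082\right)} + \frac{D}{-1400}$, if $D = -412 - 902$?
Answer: $\frac{47584549}{50698900} \approx 0.93857$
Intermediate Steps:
$D = -1314$
$\frac{1}{\left(-1645\right) \left(-3082\right)} + \frac{D}{-1400} = \frac{1}{\left(-1645\right) \left(-3082\right)} - \frac{1314}{-1400} = \left(- \frac{1}{1645}\right) \left(- \frac{1}{3082}\right) - - \frac{657}{700} = \frac{1}{5069890} + \frac{657}{700} = \frac{47584549}{50698900}$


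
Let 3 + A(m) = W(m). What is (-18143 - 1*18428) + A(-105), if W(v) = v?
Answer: -36679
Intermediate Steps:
A(m) = -3 + m
(-18143 - 1*18428) + A(-105) = (-18143 - 1*18428) + (-3 - 105) = (-18143 - 18428) - 108 = -36571 - 108 = -36679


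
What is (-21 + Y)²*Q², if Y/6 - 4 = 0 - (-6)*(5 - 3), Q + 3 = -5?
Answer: 360000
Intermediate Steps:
Q = -8 (Q = -3 - 5 = -8)
Y = 96 (Y = 24 + 6*(0 - (-6)*(5 - 3)) = 24 + 6*(0 - (-6)*2) = 24 + 6*(0 - 3*(-4)) = 24 + 6*(0 + 12) = 24 + 6*12 = 24 + 72 = 96)
(-21 + Y)²*Q² = (-21 + 96)²*(-8)² = 75²*64 = 5625*64 = 360000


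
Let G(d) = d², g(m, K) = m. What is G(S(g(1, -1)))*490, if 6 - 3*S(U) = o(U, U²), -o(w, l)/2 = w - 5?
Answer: 1960/9 ≈ 217.78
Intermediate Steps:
o(w, l) = 10 - 2*w (o(w, l) = -2*(w - 5) = -2*(-5 + w) = 10 - 2*w)
S(U) = -4/3 + 2*U/3 (S(U) = 2 - (10 - 2*U)/3 = 2 + (-10/3 + 2*U/3) = -4/3 + 2*U/3)
G(S(g(1, -1)))*490 = (-4/3 + (⅔)*1)²*490 = (-4/3 + ⅔)²*490 = (-⅔)²*490 = (4/9)*490 = 1960/9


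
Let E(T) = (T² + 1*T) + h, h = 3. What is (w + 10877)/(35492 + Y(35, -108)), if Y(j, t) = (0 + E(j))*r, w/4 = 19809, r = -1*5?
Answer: 90113/29177 ≈ 3.0885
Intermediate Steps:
r = -5
w = 79236 (w = 4*19809 = 79236)
E(T) = 3 + T + T² (E(T) = (T² + 1*T) + 3 = (T² + T) + 3 = (T + T²) + 3 = 3 + T + T²)
Y(j, t) = -15 - 5*j - 5*j² (Y(j, t) = (0 + (3 + j + j²))*(-5) = (3 + j + j²)*(-5) = -15 - 5*j - 5*j²)
(w + 10877)/(35492 + Y(35, -108)) = (79236 + 10877)/(35492 + (-15 - 5*35 - 5*35²)) = 90113/(35492 + (-15 - 175 - 5*1225)) = 90113/(35492 + (-15 - 175 - 6125)) = 90113/(35492 - 6315) = 90113/29177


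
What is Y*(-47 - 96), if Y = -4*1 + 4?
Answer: 0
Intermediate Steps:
Y = 0 (Y = -4 + 4 = 0)
Y*(-47 - 96) = 0*(-47 - 96) = 0*(-143) = 0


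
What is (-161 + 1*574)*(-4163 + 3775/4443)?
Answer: -7637375242/4443 ≈ -1.7190e+6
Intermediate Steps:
(-161 + 1*574)*(-4163 + 3775/4443) = (-161 + 574)*(-4163 + 3775*(1/4443)) = 413*(-4163 + 3775/4443) = 413*(-18492434/4443) = -7637375242/4443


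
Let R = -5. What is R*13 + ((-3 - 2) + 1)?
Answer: -69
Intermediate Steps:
R*13 + ((-3 - 2) + 1) = -5*13 + ((-3 - 2) + 1) = -65 + (-5 + 1) = -65 - 4 = -69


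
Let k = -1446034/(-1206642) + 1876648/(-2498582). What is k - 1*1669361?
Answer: -43387457616370532/25990465359 ≈ -1.6694e+6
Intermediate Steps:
k = 11625795067/25990465359 (k = -1446034*(-1/1206642) + 1876648*(-1/2498582) = 723017/603321 - 32356/43079 = 11625795067/25990465359 ≈ 0.44731)
k - 1*1669361 = 11625795067/25990465359 - 1*1669361 = 11625795067/25990465359 - 1669361 = -43387457616370532/25990465359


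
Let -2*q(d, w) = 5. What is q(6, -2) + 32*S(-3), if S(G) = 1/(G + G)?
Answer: -47/6 ≈ -7.8333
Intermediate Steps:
S(G) = 1/(2*G)
q(d, w) = -5/2 (q(d, w) = -½*5 = -5/2)
q(6, -2) + 32*S(-3) = -5/2 + 32*((½)/(-3)) = -5/2 + 32*((½)*(-⅓)) = -5/2 + 32*(-⅙) = -5/2 - 16/3 = -47/6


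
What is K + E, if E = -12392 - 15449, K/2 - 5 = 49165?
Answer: 70499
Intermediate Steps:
K = 98340 (K = 10 + 2*49165 = 10 + 98330 = 98340)
E = -27841
K + E = 98340 - 27841 = 70499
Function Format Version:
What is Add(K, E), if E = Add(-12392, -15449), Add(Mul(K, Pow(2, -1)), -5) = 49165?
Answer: 70499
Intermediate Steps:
K = 98340 (K = Add(10, Mul(2, 49165)) = Add(10, 98330) = 98340)
E = -27841
Add(K, E) = Add(98340, -27841) = 70499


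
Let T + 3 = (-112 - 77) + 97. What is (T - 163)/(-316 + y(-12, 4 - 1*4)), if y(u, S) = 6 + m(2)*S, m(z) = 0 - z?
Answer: 129/155 ≈ 0.83226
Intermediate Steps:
T = -95 (T = -3 + ((-112 - 77) + 97) = -3 + (-189 + 97) = -3 - 92 = -95)
m(z) = -z
y(u, S) = 6 - 2*S (y(u, S) = 6 + (-1*2)*S = 6 - 2*S)
(T - 163)/(-316 + y(-12, 4 - 1*4)) = (-95 - 163)/(-316 + (6 - 2*(4 - 1*4))) = -258/(-316 + (6 - 2*(4 - 4))) = -258/(-316 + (6 - 2*0)) = -258/(-316 + (6 + 0)) = -258/(-316 + 6) = -258/(-310) = -258*(-1/310) = 129/155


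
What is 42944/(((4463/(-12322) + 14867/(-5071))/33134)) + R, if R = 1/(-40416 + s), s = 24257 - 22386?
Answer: -3427040422818418434887/7933449346615 ≈ -4.3197e+8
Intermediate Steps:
s = 1871
R = -1/38545 (R = 1/(-40416 + 1871) = 1/(-38545) = -1/38545 ≈ -2.5944e-5)
42944/(((4463/(-12322) + 14867/(-5071))/33134)) + R = 42944/(((4463/(-12322) + 14867/(-5071))/33134)) - 1/38545 = 42944/(((4463*(-1/12322) + 14867*(-1/5071))*(1/33134))) - 1/38545 = 42944/(((-4463/12322 - 14867/5071)*(1/33134))) - 1/38545 = 42944/((-205823047/62484862*1/33134)) - 1/38545 = 42944/(-205823047/2070373417508) - 1/38545 = 42944*(-2070373417508/205823047) - 1/38545 = -88910116041463552/205823047 - 1/38545 = -3427040422818418434887/7933449346615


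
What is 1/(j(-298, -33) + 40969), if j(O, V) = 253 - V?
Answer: 1/41255 ≈ 2.4239e-5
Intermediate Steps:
1/(j(-298, -33) + 40969) = 1/((253 - 1*(-33)) + 40969) = 1/((253 + 33) + 40969) = 1/(286 + 40969) = 1/41255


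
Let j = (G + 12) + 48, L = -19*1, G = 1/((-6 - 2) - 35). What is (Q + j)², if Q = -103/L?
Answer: 2854764900/667489 ≈ 4276.9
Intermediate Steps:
G = -1/43 (G = 1/(-8 - 35) = 1/(-43) = -1/43 ≈ -0.023256)
L = -19
j = 2579/43 (j = (-1/43 + 12) + 48 = 515/43 + 48 = 2579/43 ≈ 59.977)
Q = 103/19 (Q = -103/(-19) = -103*(-1/19) = 103/19 ≈ 5.4211)
(Q + j)² = (103/19 + 2579/43)² = (53430/817)² = 2854764900/667489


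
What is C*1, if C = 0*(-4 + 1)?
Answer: 0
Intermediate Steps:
C = 0 (C = 0*(-3) = 0)
C*1 = 0*1 = 0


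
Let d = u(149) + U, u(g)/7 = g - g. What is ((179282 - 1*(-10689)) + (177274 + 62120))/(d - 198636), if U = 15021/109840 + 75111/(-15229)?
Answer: -718221746416400/332277057854391 ≈ -2.1615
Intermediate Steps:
u(g) = 0 (u(g) = 7*(g - g) = 7*0 = 0)
U = -8021437431/1672753360 (U = 15021*(1/109840) + 75111*(-1/15229) = 15021/109840 - 75111/15229 = -8021437431/1672753360 ≈ -4.7953)
d = -8021437431/1672753360 (d = 0 - 8021437431/1672753360 = -8021437431/1672753360 ≈ -4.7953)
((179282 - 1*(-10689)) + (177274 + 62120))/(d - 198636) = ((179282 - 1*(-10689)) + (177274 + 62120))/(-8021437431/1672753360 - 198636) = ((179282 + 10689) + 239394)/(-332277057854391/1672753360) = (189971 + 239394)*(-1672753360/332277057854391) = 429365*(-1672753360/332277057854391) = -718221746416400/332277057854391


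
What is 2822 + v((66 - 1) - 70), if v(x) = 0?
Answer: 2822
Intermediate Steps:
2822 + v((66 - 1) - 70) = 2822 + 0 = 2822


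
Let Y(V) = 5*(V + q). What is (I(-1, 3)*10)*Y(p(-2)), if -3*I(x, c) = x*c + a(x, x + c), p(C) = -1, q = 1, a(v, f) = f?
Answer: 0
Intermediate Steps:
I(x, c) = -c/3 - x/3 - c*x/3 (I(x, c) = -(x*c + (x + c))/3 = -(c*x + (c + x))/3 = -(c + x + c*x)/3 = -c/3 - x/3 - c*x/3)
Y(V) = 5 + 5*V (Y(V) = 5*(V + 1) = 5*(1 + V) = 5 + 5*V)
(I(-1, 3)*10)*Y(p(-2)) = ((-⅓*3 - ⅓*(-1) - ⅓*3*(-1))*10)*(5 + 5*(-1)) = ((-1 + ⅓ + 1)*10)*(5 - 5) = ((⅓)*10)*0 = (10/3)*0 = 0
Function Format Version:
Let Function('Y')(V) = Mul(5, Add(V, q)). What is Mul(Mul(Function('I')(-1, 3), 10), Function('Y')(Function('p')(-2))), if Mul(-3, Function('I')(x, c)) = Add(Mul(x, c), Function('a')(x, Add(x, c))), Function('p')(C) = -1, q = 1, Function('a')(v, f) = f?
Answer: 0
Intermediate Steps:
Function('I')(x, c) = Add(Mul(Rational(-1, 3), c), Mul(Rational(-1, 3), x), Mul(Rational(-1, 3), c, x)) (Function('I')(x, c) = Mul(Rational(-1, 3), Add(Mul(x, c), Add(x, c))) = Mul(Rational(-1, 3), Add(Mul(c, x), Add(c, x))) = Mul(Rational(-1, 3), Add(c, x, Mul(c, x))) = Add(Mul(Rational(-1, 3), c), Mul(Rational(-1, 3), x), Mul(Rational(-1, 3), c, x)))
Function('Y')(V) = Add(5, Mul(5, V)) (Function('Y')(V) = Mul(5, Add(V, 1)) = Mul(5, Add(1, V)) = Add(5, Mul(5, V)))
Mul(Mul(Function('I')(-1, 3), 10), Function('Y')(Function('p')(-2))) = Mul(Mul(Add(Mul(Rational(-1, 3), 3), Mul(Rational(-1, 3), -1), Mul(Rational(-1, 3), 3, -1)), 10), Add(5, Mul(5, -1))) = Mul(Mul(Add(-1, Rational(1, 3), 1), 10), Add(5, -5)) = Mul(Mul(Rational(1, 3), 10), 0) = Mul(Rational(10, 3), 0) = 0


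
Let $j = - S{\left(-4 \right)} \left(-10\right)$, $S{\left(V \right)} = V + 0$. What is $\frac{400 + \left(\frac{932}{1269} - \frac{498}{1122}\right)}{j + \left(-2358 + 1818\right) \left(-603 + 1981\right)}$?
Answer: $- \frac{94990157}{176591400480} \approx -0.00053791$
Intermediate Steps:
$S{\left(V \right)} = V$
$j = -40$ ($j = \left(-1\right) \left(-4\right) \left(-10\right) = 4 \left(-10\right) = -40$)
$\frac{400 + \left(\frac{932}{1269} - \frac{498}{1122}\right)}{j + \left(-2358 + 1818\right) \left(-603 + 1981\right)} = \frac{400 + \left(\frac{932}{1269} - \frac{498}{1122}\right)}{-40 + \left(-2358 + 1818\right) \left(-603 + 1981\right)} = \frac{400 + \left(932 \cdot \frac{1}{1269} - \frac{83}{187}\right)}{-40 - 744120} = \frac{400 + \left(\frac{932}{1269} - \frac{83}{187}\right)}{-40 - 744120} = \frac{400 + \frac{68957}{237303}}{-744160} = \frac{94990157}{237303} \left(- \frac{1}{744160}\right) = - \frac{94990157}{176591400480}$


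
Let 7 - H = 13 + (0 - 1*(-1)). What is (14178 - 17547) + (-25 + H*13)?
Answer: -3485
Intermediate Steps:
H = -7 (H = 7 - (13 + (0 - 1*(-1))) = 7 - (13 + (0 + 1)) = 7 - (13 + 1) = 7 - 1*14 = 7 - 14 = -7)
(14178 - 17547) + (-25 + H*13) = (14178 - 17547) + (-25 - 7*13) = -3369 + (-25 - 91) = -3369 - 116 = -3485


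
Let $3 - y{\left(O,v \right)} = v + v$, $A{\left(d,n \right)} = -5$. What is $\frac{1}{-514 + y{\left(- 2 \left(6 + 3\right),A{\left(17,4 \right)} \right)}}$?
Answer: $- \frac{1}{501} \approx -0.001996$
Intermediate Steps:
$y{\left(O,v \right)} = 3 - 2 v$ ($y{\left(O,v \right)} = 3 - \left(v + v\right) = 3 - 2 v$)
$\frac{1}{-514 + y{\left(- 2 \left(6 + 3\right),A{\left(17,4 \right)} \right)}} = \frac{1}{-514 + \left(3 - -10\right)} = \frac{1}{-514 + \left(3 + 10\right)} = \frac{1}{-514 + 13} = \frac{1}{-501} = - \frac{1}{501}$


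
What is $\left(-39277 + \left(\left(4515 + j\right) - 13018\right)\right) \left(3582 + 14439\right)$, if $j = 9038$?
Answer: $-698169582$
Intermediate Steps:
$\left(-39277 + \left(\left(4515 + j\right) - 13018\right)\right) \left(3582 + 14439\right) = \left(-39277 + \left(\left(4515 + 9038\right) - 13018\right)\right) \left(3582 + 14439\right) = \left(-39277 + \left(13553 - 13018\right)\right) 18021 = \left(-39277 + 535\right) 18021 = \left(-38742\right) 18021 = -698169582$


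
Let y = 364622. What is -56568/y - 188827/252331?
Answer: -41562169201/46002716941 ≈ -0.90347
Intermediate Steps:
-56568/y - 188827/252331 = -56568/364622 - 188827/252331 = -56568*1/364622 - 188827*1/252331 = -28284/182311 - 188827/252331 = -41562169201/46002716941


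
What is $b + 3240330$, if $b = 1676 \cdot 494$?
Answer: $4068274$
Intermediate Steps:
$b = 827944$
$b + 3240330 = 827944 + 3240330 = 4068274$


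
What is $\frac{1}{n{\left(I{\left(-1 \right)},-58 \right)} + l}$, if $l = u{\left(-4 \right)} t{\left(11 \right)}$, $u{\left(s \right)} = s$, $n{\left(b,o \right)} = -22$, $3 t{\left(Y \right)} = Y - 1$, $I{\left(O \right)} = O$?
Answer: $- \frac{3}{106} \approx -0.028302$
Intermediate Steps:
$t{\left(Y \right)} = - \frac{1}{3} + \frac{Y}{3}$ ($t{\left(Y \right)} = \frac{Y - 1}{3} = \frac{-1 + Y}{3} = - \frac{1}{3} + \frac{Y}{3}$)
$l = - \frac{40}{3}$ ($l = - 4 \left(- \frac{1}{3} + \frac{1}{3} \cdot 11\right) = - 4 \left(- \frac{1}{3} + \frac{11}{3}\right) = \left(-4\right) \frac{10}{3} = - \frac{40}{3} \approx -13.333$)
$\frac{1}{n{\left(I{\left(-1 \right)},-58 \right)} + l} = \frac{1}{-22 - \frac{40}{3}} = \frac{1}{- \frac{106}{3}} = - \frac{3}{106}$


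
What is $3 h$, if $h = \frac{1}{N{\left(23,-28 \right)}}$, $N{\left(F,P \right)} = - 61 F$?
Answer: $- \frac{3}{1403} \approx -0.0021383$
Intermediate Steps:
$h = - \frac{1}{1403}$ ($h = \frac{1}{\left(-61\right) 23} = \frac{1}{-1403} = - \frac{1}{1403} \approx -0.00071276$)
$3 h = 3 \left(- \frac{1}{1403}\right) = - \frac{3}{1403}$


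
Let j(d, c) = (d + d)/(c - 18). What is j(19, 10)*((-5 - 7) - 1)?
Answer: 247/4 ≈ 61.750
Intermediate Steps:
j(d, c) = 2*d/(-18 + c) (j(d, c) = (2*d)/(-18 + c) = 2*d/(-18 + c))
j(19, 10)*((-5 - 7) - 1) = (2*19/(-18 + 10))*((-5 - 7) - 1) = (2*19/(-8))*(-12 - 1) = (2*19*(-1/8))*(-13) = -19/4*(-13) = 247/4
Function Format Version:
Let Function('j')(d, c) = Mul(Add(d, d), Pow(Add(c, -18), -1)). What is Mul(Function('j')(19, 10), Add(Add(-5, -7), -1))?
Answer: Rational(247, 4) ≈ 61.750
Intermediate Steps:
Function('j')(d, c) = Mul(2, d, Pow(Add(-18, c), -1)) (Function('j')(d, c) = Mul(Mul(2, d), Pow(Add(-18, c), -1)) = Mul(2, d, Pow(Add(-18, c), -1)))
Mul(Function('j')(19, 10), Add(Add(-5, -7), -1)) = Mul(Mul(2, 19, Pow(Add(-18, 10), -1)), Add(Add(-5, -7), -1)) = Mul(Mul(2, 19, Pow(-8, -1)), Add(-12, -1)) = Mul(Mul(2, 19, Rational(-1, 8)), -13) = Mul(Rational(-19, 4), -13) = Rational(247, 4)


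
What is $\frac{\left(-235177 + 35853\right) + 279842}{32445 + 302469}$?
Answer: $\frac{40259}{167457} \approx 0.24041$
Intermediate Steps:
$\frac{\left(-235177 + 35853\right) + 279842}{32445 + 302469} = \frac{-199324 + 279842}{334914} = 80518 \cdot \frac{1}{334914} = \frac{40259}{167457}$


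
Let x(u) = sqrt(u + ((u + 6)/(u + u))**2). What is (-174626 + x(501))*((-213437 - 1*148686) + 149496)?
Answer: 37130202502 - 212627*sqrt(55918117)/334 ≈ 3.7125e+10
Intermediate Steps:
x(u) = sqrt(u + (6 + u)**2/(4*u**2)) (x(u) = sqrt(u + ((6 + u)/((2*u)))**2) = sqrt(u + ((6 + u)*(1/(2*u)))**2) = sqrt(u + ((6 + u)/(2*u))**2) = sqrt(u + (6 + u)**2/(4*u**2)))
(-174626 + x(501))*((-213437 - 1*148686) + 149496) = (-174626 + sqrt(4*501 + (6 + 501)**2/501**2)/2)*((-213437 - 1*148686) + 149496) = (-174626 + sqrt(2004 + (1/251001)*507**2)/2)*((-213437 - 148686) + 149496) = (-174626 + sqrt(2004 + (1/251001)*257049)/2)*(-362123 + 149496) = (-174626 + sqrt(2004 + 28561/27889)/2)*(-212627) = (-174626 + sqrt(55918117/27889)/2)*(-212627) = (-174626 + (sqrt(55918117)/167)/2)*(-212627) = (-174626 + sqrt(55918117)/334)*(-212627) = 37130202502 - 212627*sqrt(55918117)/334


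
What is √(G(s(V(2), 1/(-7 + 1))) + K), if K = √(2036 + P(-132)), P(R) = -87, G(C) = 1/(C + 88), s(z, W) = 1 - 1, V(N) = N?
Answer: √(22 + 1936*√1949)/44 ≈ 6.6452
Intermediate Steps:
s(z, W) = 0
G(C) = 1/(88 + C)
K = √1949 (K = √(2036 - 87) = √1949 ≈ 44.147)
√(G(s(V(2), 1/(-7 + 1))) + K) = √(1/(88 + 0) + √1949) = √(1/88 + √1949)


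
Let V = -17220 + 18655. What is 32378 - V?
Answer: 30943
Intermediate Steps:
V = 1435
32378 - V = 32378 - 1*1435 = 32378 - 1435 = 30943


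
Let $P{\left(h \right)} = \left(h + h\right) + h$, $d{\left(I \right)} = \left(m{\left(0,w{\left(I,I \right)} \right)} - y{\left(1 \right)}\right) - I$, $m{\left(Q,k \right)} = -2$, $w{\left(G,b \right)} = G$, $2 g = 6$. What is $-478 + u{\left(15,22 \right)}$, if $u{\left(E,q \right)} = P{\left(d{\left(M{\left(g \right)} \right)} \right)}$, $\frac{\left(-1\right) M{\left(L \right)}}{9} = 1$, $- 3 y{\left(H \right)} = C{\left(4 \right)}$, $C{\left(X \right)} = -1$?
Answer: $-458$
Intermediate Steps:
$g = 3$ ($g = \frac{1}{2} \cdot 6 = 3$)
$y{\left(H \right)} = \frac{1}{3}$ ($y{\left(H \right)} = \left(- \frac{1}{3}\right) \left(-1\right) = \frac{1}{3}$)
$M{\left(L \right)} = -9$ ($M{\left(L \right)} = \left(-9\right) 1 = -9$)
$d{\left(I \right)} = - \frac{7}{3} - I$ ($d{\left(I \right)} = \left(-2 - \frac{1}{3}\right) - I = - \frac{7}{3} - I$)
$P{\left(h \right)} = 3 h$ ($P{\left(h \right)} = 2 h + h = 3 h$)
$u{\left(E,q \right)} = 20$ ($u{\left(E,q \right)} = 3 \left(- \frac{7}{3} - -9\right) = 3 \left(- \frac{7}{3} + 9\right) = 3 \cdot \frac{20}{3} = 20$)
$-478 + u{\left(15,22 \right)} = -478 + 20 = -458$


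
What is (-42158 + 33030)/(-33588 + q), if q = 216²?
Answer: -2282/3267 ≈ -0.69850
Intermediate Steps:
q = 46656
(-42158 + 33030)/(-33588 + q) = (-42158 + 33030)/(-33588 + 46656) = -9128/13068 = -9128*1/13068 = -2282/3267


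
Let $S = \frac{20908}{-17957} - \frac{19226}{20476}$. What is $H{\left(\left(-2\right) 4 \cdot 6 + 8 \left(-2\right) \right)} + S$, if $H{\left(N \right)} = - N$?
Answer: $\frac{11379324279}{183843766} \approx 61.897$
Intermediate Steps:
$S = - \frac{386676745}{183843766}$ ($S = 20908 \left(- \frac{1}{17957}\right) - \frac{9613}{10238} = - \frac{20908}{17957} - \frac{9613}{10238} = - \frac{386676745}{183843766} \approx -2.1033$)
$H{\left(\left(-2\right) 4 \cdot 6 + 8 \left(-2\right) \right)} + S = - (\left(-2\right) 4 \cdot 6 + 8 \left(-2\right)) - \frac{386676745}{183843766} = - (\left(-8\right) 6 - 16) - \frac{386676745}{183843766} = - (-48 - 16) - \frac{386676745}{183843766} = \left(-1\right) \left(-64\right) - \frac{386676745}{183843766} = 64 - \frac{386676745}{183843766} = \frac{11379324279}{183843766}$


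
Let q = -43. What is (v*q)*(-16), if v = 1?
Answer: 688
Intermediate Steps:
(v*q)*(-16) = (1*(-43))*(-16) = -43*(-16) = 688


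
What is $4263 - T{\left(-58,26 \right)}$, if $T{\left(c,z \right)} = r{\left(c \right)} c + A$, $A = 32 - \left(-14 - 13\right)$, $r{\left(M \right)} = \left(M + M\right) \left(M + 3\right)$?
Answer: $374244$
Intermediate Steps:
$r{\left(M \right)} = 2 M \left(3 + M\right)$
$A = 59$ ($A = 32 - \left(-14 - 13\right) = 32 - -27 = 32 + 27 = 59$)
$T{\left(c,z \right)} = 59 + 2 c^{2} \left(3 + c\right)$ ($T{\left(c,z \right)} = 2 c \left(3 + c\right) c + 59 = 2 c^{2} \left(3 + c\right) + 59 = 59 + 2 c^{2} \left(3 + c\right)$)
$4263 - T{\left(-58,26 \right)} = 4263 - \left(59 + 2 \left(-58\right)^{2} \left(3 - 58\right)\right) = 4263 - \left(59 + 2 \cdot 3364 \left(-55\right)\right) = 4263 - \left(59 - 370040\right) = 4263 - -369981 = 4263 + 369981 = 374244$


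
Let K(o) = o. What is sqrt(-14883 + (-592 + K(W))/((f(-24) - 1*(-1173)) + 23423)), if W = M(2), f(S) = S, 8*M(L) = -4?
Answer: I*sqrt(8986119686382)/24572 ≈ 122.0*I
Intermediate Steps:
M(L) = -1/2 (M(L) = (1/8)*(-4) = -1/2)
W = -1/2 ≈ -0.50000
sqrt(-14883 + (-592 + K(W))/((f(-24) - 1*(-1173)) + 23423)) = sqrt(-14883 + (-592 - 1/2)/((-24 - 1*(-1173)) + 23423)) = sqrt(-14883 - 1185/(2*((-24 + 1173) + 23423))) = sqrt(-14883 - 1185/(2*(1149 + 23423))) = sqrt(-14883 - 1185/2/24572) = sqrt(-14883 - 1185/2*1/24572) = sqrt(-14883 - 1185/49144) = sqrt(-731411337/49144) = I*sqrt(8986119686382)/24572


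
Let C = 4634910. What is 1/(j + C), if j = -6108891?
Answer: -1/1473981 ≈ -6.7843e-7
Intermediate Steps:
1/(j + C) = 1/(-6108891 + 4634910) = 1/(-1473981) = -1/1473981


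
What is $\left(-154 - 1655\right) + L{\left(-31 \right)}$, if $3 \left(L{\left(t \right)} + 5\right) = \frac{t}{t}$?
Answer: $- \frac{5441}{3} \approx -1813.7$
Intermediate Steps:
$L{\left(t \right)} = - \frac{14}{3}$ ($L{\left(t \right)} = -5 + \frac{t \frac{1}{t}}{3} = -5 + \frac{1}{3} \cdot 1 = -5 + \frac{1}{3} = - \frac{14}{3}$)
$\left(-154 - 1655\right) + L{\left(-31 \right)} = \left(-154 - 1655\right) - \frac{14}{3} = -1809 - \frac{14}{3} = - \frac{5441}{3}$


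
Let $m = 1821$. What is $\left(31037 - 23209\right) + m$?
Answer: $9649$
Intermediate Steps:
$\left(31037 - 23209\right) + m = \left(31037 - 23209\right) + 1821 = 7828 + 1821 = 9649$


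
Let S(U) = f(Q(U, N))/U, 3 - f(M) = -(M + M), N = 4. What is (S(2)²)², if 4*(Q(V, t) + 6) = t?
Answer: 2401/16 ≈ 150.06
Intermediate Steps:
Q(V, t) = -6 + t/4
f(M) = 3 + 2*M (f(M) = 3 - (-1)*(M + M) = 3 - (-1)*2*M = 3 - (-2)*M = 3 + 2*M)
S(U) = -7/U (S(U) = (3 + 2*(-6 + (¼)*4))/U = (3 + 2*(-6 + 1))/U = (3 + 2*(-5))/U = (3 - 10)/U = -7/U)
(S(2)²)² = ((-7/2)²)² = (49/4)² = 2401/16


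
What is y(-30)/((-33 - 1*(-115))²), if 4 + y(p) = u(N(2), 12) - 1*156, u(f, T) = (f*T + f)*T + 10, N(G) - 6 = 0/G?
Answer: 393/3362 ≈ 0.11689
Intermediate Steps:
N(G) = 6 (N(G) = 6 + 0/G = 6 + 0 = 6)
u(f, T) = 10 + T*(f + T*f) (u(f, T) = (T*f + f)*T + 10 = (f + T*f)*T + 10 = T*(f + T*f) + 10 = 10 + T*(f + T*f))
y(p) = 786 (y(p) = -4 + ((10 + 12*6 + 6*12²) - 1*156) = -4 + ((10 + 72 + 6*144) - 156) = -4 + ((10 + 72 + 864) - 156) = -4 + (946 - 156) = -4 + 790 = 786)
y(-30)/((-33 - 1*(-115))²) = 786/((-33 - 1*(-115))²) = 786/((-33 + 115)²) = 786/(82²) = 786/6724 = 786*(1/6724) = 393/3362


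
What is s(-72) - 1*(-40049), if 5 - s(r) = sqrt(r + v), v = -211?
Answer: 40054 - I*sqrt(283) ≈ 40054.0 - 16.823*I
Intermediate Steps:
s(r) = 5 - sqrt(-211 + r) (s(r) = 5 - sqrt(r - 211) = 5 - sqrt(-211 + r))
s(-72) - 1*(-40049) = (5 - sqrt(-211 - 72)) - 1*(-40049) = (5 - sqrt(-283)) + 40049 = (5 - I*sqrt(283)) + 40049 = 40054 - I*sqrt(283)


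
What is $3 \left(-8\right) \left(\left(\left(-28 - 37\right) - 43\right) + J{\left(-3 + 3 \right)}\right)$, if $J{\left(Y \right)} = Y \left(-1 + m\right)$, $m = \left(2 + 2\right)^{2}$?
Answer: $2592$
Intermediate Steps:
$m = 16$ ($m = 4^{2} = 16$)
$J{\left(Y \right)} = 15 Y$ ($J{\left(Y \right)} = Y \left(-1 + 16\right) = Y 15 = 15 Y$)
$3 \left(-8\right) \left(\left(\left(-28 - 37\right) - 43\right) + J{\left(-3 + 3 \right)}\right) = 3 \left(-8\right) \left(\left(\left(-28 - 37\right) - 43\right) + 15 \left(-3 + 3\right)\right) = - 24 \left(\left(-65 - 43\right) + 15 \cdot 0\right) = - 24 \left(-108 + 0\right) = \left(-24\right) \left(-108\right) = 2592$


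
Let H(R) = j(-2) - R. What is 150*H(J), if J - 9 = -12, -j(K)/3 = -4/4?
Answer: 900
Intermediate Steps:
j(K) = 3 (j(K) = -(-12)/4 = -3*(-1) = 3)
J = -3 (J = 9 - 12 = -3)
H(R) = 3 - R
150*H(J) = 150*(3 - 1*(-3)) = 150*(3 + 3) = 150*6 = 900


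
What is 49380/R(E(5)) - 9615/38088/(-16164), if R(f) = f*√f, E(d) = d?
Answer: 3205/205218144 + 9876*√5/5 ≈ 4416.7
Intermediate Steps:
R(f) = f^(3/2)
49380/R(E(5)) - 9615/38088/(-16164) = 49380/(5^(3/2)) - 9615/38088/(-16164) = 49380/((5*√5)) - 9615*1/38088*(-1/16164) = 49380*(√5/25) - 3205/12696*(-1/16164) = 9876*√5/5 + 3205/205218144 = 3205/205218144 + 9876*√5/5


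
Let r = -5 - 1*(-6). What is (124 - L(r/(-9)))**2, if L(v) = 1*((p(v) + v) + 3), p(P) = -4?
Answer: 1267876/81 ≈ 15653.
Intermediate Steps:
r = 1 (r = -5 + 6 = 1)
L(v) = -1 + v (L(v) = 1*((-4 + v) + 3) = 1*(-1 + v) = -1 + v)
(124 - L(r/(-9)))**2 = (124 - (-1 + 1/(-9)))**2 = (124 - (-1 + 1*(-1/9)))**2 = (124 - (-1 - 1/9))**2 = (124 - 1*(-10/9))**2 = (124 + 10/9)**2 = (1126/9)**2 = 1267876/81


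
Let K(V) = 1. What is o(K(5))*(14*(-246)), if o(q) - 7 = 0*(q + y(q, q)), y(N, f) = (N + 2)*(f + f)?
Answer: -24108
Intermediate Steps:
y(N, f) = 2*f*(2 + N) (y(N, f) = (2 + N)*(2*f) = 2*f*(2 + N))
o(q) = 7 (o(q) = 7 + 0*(q + 2*q*(2 + q)) = 7 + 0 = 7)
o(K(5))*(14*(-246)) = 7*(14*(-246)) = 7*(-3444) = -24108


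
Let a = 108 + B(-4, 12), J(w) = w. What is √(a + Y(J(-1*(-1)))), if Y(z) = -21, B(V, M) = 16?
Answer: √103 ≈ 10.149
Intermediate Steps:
a = 124 (a = 108 + 16 = 124)
√(a + Y(J(-1*(-1)))) = √(124 - 21) = √103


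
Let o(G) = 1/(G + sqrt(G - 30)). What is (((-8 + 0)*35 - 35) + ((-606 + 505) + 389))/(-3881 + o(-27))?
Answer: 82363311/11839068121 - 27*I*sqrt(57)/11839068121 ≈ 0.0069569 - 1.7218e-8*I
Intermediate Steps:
o(G) = 1/(G + sqrt(-30 + G))
(((-8 + 0)*35 - 35) + ((-606 + 505) + 389))/(-3881 + o(-27)) = (((-8 + 0)*35 - 35) + ((-606 + 505) + 389))/(-3881 + 1/(-27 + sqrt(-30 - 27))) = ((-8*35 - 35) + (-101 + 389))/(-3881 + 1/(-27 + sqrt(-57))) = ((-280 - 35) + 288)/(-3881 + 1/(-27 + I*sqrt(57))) = (-315 + 288)/(-3881 + 1/(-27 + I*sqrt(57))) = -27/(-3881 + 1/(-27 + I*sqrt(57)))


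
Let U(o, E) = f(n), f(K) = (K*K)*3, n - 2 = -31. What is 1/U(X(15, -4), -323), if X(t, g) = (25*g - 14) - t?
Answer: 1/2523 ≈ 0.00039635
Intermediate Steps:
n = -29 (n = 2 - 31 = -29)
f(K) = 3*K² (f(K) = K²*3 = 3*K²)
X(t, g) = -14 - t + 25*g (X(t, g) = (-14 + 25*g) - t = -14 - t + 25*g)
U(o, E) = 2523 (U(o, E) = 3*(-29)² = 3*841 = 2523)
1/U(X(15, -4), -323) = 1/2523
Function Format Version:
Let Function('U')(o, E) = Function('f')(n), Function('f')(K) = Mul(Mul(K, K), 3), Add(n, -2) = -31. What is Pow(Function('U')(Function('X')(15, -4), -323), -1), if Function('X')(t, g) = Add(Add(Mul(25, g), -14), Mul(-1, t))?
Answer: Rational(1, 2523) ≈ 0.00039635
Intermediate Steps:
n = -29 (n = Add(2, -31) = -29)
Function('f')(K) = Mul(3, Pow(K, 2)) (Function('f')(K) = Mul(Pow(K, 2), 3) = Mul(3, Pow(K, 2)))
Function('X')(t, g) = Add(-14, Mul(-1, t), Mul(25, g)) (Function('X')(t, g) = Add(Add(-14, Mul(25, g)), Mul(-1, t)) = Add(-14, Mul(-1, t), Mul(25, g)))
Function('U')(o, E) = 2523 (Function('U')(o, E) = Mul(3, Pow(-29, 2)) = Mul(3, 841) = 2523)
Pow(Function('U')(Function('X')(15, -4), -323), -1) = Pow(2523, -1) = Rational(1, 2523)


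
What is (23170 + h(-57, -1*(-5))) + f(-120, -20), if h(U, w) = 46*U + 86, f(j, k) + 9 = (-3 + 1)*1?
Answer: 20623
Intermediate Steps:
f(j, k) = -11 (f(j, k) = -9 + (-3 + 1)*1 = -9 - 2*1 = -9 - 2 = -11)
h(U, w) = 86 + 46*U
(23170 + h(-57, -1*(-5))) + f(-120, -20) = (23170 + (86 + 46*(-57))) - 11 = (23170 + (86 - 2622)) - 11 = (23170 - 2536) - 11 = 20634 - 11 = 20623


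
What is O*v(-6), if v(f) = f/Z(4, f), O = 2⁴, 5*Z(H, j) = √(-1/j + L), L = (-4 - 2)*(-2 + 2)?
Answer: -480*√6 ≈ -1175.8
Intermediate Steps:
L = 0 (L = -6*0 = 0)
Z(H, j) = √(-1/j)/5 (Z(H, j) = √(-1/j + 0)/5 = √(-1/j)/5)
O = 16
v(f) = 5*f/√(-1/f) (v(f) = f/((√(-1/f)/5)) = f*(5/√(-1/f)) = 5*f/√(-1/f))
O*v(-6) = 16*(5*(-6)/√(-1/(-6))) = 16*(5*(-6)/√(-1*(-⅙))) = 16*(5*(-6)/√(⅙)) = 16*(5*(-6)*√6) = 16*(-30*√6) = -480*√6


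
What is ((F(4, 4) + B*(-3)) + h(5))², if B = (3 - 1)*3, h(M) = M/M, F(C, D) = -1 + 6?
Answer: 144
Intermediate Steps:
F(C, D) = 5
h(M) = 1
B = 6 (B = 2*3 = 6)
((F(4, 4) + B*(-3)) + h(5))² = ((5 + 6*(-3)) + 1)² = ((5 - 18) + 1)² = (-13 + 1)² = (-12)² = 144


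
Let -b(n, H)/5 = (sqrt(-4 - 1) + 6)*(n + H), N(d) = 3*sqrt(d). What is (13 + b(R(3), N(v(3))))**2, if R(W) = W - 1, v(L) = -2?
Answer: -12241 - 3210*sqrt(10) - 4460*I*sqrt(5) + 6960*I*sqrt(2) ≈ -22392.0 - 129.94*I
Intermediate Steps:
R(W) = -1 + W
b(n, H) = -5*(6 + I*sqrt(5))*(H + n) (b(n, H) = -5*(sqrt(-4 - 1) + 6)*(n + H) = -5*(sqrt(-5) + 6)*(H + n) = -5*(I*sqrt(5) + 6)*(H + n) = -5*(6 + I*sqrt(5))*(H + n))
(13 + b(R(3), N(v(3))))**2 = (13 + (-90*sqrt(-2) - 30*(-1 + 3) - 5*I*3*sqrt(-2)*sqrt(5) - 5*I*(-1 + 3)*sqrt(5)))**2 = (13 + (-90*I*sqrt(2) - 30*2 - 5*I*3*(I*sqrt(2))*sqrt(5) - 5*I*2*sqrt(5)))**2 = (13 + (-90*I*sqrt(2) - 60 - 5*I*3*I*sqrt(2)*sqrt(5) - 10*I*sqrt(5)))**2 = (13 + (-90*I*sqrt(2) - 60 + 15*sqrt(10) - 10*I*sqrt(5)))**2 = (13 + (-60 + 15*sqrt(10) - 90*I*sqrt(2) - 10*I*sqrt(5)))**2 = (-47 + 15*sqrt(10) - 90*I*sqrt(2) - 10*I*sqrt(5))**2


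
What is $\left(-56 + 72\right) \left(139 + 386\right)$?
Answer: $8400$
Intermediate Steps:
$\left(-56 + 72\right) \left(139 + 386\right) = 16 \cdot 525 = 8400$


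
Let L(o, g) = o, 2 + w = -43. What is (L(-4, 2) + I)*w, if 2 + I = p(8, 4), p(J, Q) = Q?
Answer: 90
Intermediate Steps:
w = -45 (w = -2 - 43 = -45)
I = 2 (I = -2 + 4 = 2)
(L(-4, 2) + I)*w = (-4 + 2)*(-45) = -2*(-45) = 90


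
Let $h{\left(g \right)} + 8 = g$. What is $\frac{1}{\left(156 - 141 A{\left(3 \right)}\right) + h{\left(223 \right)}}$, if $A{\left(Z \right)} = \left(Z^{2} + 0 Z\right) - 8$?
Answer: $\frac{1}{230} \approx 0.0043478$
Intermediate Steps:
$A{\left(Z \right)} = -8 + Z^{2}$ ($A{\left(Z \right)} = \left(Z^{2} + 0\right) - 8 = Z^{2} - 8 = -8 + Z^{2}$)
$h{\left(g \right)} = -8 + g$
$\frac{1}{\left(156 - 141 A{\left(3 \right)}\right) + h{\left(223 \right)}} = \frac{1}{\left(156 - 141 \left(-8 + 3^{2}\right)\right) + \left(-8 + 223\right)} = \frac{1}{\left(156 - 141 \left(-8 + 9\right)\right) + 215} = \frac{1}{\left(156 - 141\right) + 215} = \frac{1}{15 + 215} = \frac{1}{230}$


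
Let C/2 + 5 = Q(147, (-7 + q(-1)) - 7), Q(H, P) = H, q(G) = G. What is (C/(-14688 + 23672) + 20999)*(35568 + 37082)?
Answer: 1713225943125/1123 ≈ 1.5256e+9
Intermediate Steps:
C = 284 (C = -10 + 2*147 = -10 + 294 = 284)
(C/(-14688 + 23672) + 20999)*(35568 + 37082) = (284/(-14688 + 23672) + 20999)*(35568 + 37082) = (284/8984 + 20999)*72650 = (284*(1/8984) + 20999)*72650 = (71/2246 + 20999)*72650 = (47163825/2246)*72650 = 1713225943125/1123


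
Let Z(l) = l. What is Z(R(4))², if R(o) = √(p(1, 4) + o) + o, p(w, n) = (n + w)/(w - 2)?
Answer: (4 + I)² ≈ 15.0 + 8.0*I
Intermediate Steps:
p(w, n) = (n + w)/(-2 + w)
R(o) = o + √(-5 + o) (R(o) = √((4 + 1)/(-2 + 1) + o) + o = √(5/(-1) + o) + o = √(-1*5 + o) + o = √(-5 + o) + o = o + √(-5 + o))
Z(R(4))² = (4 + √(-5 + 4))² = (4 + √(-1))² = (4 + I)²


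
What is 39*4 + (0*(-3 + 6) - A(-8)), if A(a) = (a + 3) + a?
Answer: 169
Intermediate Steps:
A(a) = 3 + 2*a (A(a) = (3 + a) + a = 3 + 2*a)
39*4 + (0*(-3 + 6) - A(-8)) = 39*4 + (0*(-3 + 6) - (3 + 2*(-8))) = 156 + (0*3 - (3 - 16)) = 156 + (0 - 1*(-13)) = 156 + (0 + 13) = 156 + 13 = 169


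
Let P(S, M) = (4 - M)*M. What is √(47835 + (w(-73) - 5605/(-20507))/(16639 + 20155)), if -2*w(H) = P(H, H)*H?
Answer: √27230362380207165683681/754534558 ≈ 218.70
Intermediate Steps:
P(S, M) = M*(4 - M)
w(H) = -H²*(4 - H)/2 (w(H) = -H*(4 - H)*H/2 = -H²*(4 - H)/2)
√(47835 + (w(-73) - 5605/(-20507))/(16639 + 20155)) = √(47835 + ((½)*(-73)²*(-4 - 73) - 5605/(-20507))/(16639 + 20155)) = √(47835 + ((½)*5329*(-77) - 5605*(-1/20507))/36794) = √(47835 + (-410333/2 + 5605/20507)*(1/36794)) = √(47835 - 8414687621/41014*1/36794) = √(47835 - 8414687621/1509069116) = √(72177906476239/1509069116) = √27230362380207165683681/754534558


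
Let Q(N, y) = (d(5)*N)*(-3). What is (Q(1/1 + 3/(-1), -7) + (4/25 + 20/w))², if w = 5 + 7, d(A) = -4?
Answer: 2765569/5625 ≈ 491.66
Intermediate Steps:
Q(N, y) = 12*N (Q(N, y) = -4*N*(-3) = 12*N)
w = 12
(Q(1/1 + 3/(-1), -7) + (4/25 + 20/w))² = (12*(1/1 + 3/(-1)) + (4/25 + 20/12))² = (12*(1*1 + 3*(-1)) + (4*(1/25) + 20*(1/12)))² = (12*(1 - 3) + (4/25 + 5/3))² = (12*(-2) + 137/75)² = (-24 + 137/75)² = (-1663/75)² = 2765569/5625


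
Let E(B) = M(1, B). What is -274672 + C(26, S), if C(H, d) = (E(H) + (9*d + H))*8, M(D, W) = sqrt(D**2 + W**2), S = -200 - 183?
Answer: -302040 + 8*sqrt(677) ≈ -3.0183e+5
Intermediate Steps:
S = -383
E(B) = sqrt(1 + B**2) (E(B) = sqrt(1**2 + B**2) = sqrt(1 + B**2))
C(H, d) = 8*H + 8*sqrt(1 + H**2) + 72*d (C(H, d) = (sqrt(1 + H**2) + (9*d + H))*8 = (sqrt(1 + H**2) + (H + 9*d))*8 = (H + sqrt(1 + H**2) + 9*d)*8 = 8*H + 8*sqrt(1 + H**2) + 72*d)
-274672 + C(26, S) = -274672 + (8*26 + 8*sqrt(1 + 26**2) + 72*(-383)) = -274672 + (208 + 8*sqrt(1 + 676) - 27576) = -274672 + (208 + 8*sqrt(677) - 27576) = -274672 + (-27368 + 8*sqrt(677)) = -302040 + 8*sqrt(677)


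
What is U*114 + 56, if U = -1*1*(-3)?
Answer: 398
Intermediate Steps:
U = 3 (U = -1*(-3) = 3)
U*114 + 56 = 3*114 + 56 = 342 + 56 = 398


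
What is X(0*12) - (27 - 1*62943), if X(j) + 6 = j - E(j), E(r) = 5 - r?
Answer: 62905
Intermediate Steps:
X(j) = -11 + 2*j (X(j) = -6 + (j - (5 - j)) = -6 + (j + (-5 + j)) = -6 + (-5 + 2*j) = -11 + 2*j)
X(0*12) - (27 - 1*62943) = (-11 + 2*(0*12)) - (27 - 1*62943) = (-11 + 2*0) - (27 - 62943) = (-11 + 0) - 1*(-62916) = -11 + 62916 = 62905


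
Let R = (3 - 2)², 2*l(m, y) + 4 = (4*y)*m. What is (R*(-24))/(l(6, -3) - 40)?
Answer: 4/13 ≈ 0.30769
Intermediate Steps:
l(m, y) = -2 + 2*m*y (l(m, y) = -2 + ((4*y)*m)/2 = -2 + (4*m*y)/2 = -2 + 2*m*y)
R = 1 (R = 1² = 1)
(R*(-24))/(l(6, -3) - 40) = (1*(-24))/((-2 + 2*6*(-3)) - 40) = -24/((-2 - 36) - 40) = -24/(-38 - 40) = -24/(-78) = -24*(-1/78) = 4/13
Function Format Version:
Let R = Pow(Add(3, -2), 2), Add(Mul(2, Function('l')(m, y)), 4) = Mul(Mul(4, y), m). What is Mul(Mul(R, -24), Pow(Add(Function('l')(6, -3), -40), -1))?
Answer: Rational(4, 13) ≈ 0.30769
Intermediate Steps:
Function('l')(m, y) = Add(-2, Mul(2, m, y)) (Function('l')(m, y) = Add(-2, Mul(Rational(1, 2), Mul(Mul(4, y), m))) = Add(-2, Mul(Rational(1, 2), Mul(4, m, y))) = Add(-2, Mul(2, m, y)))
R = 1 (R = Pow(1, 2) = 1)
Mul(Mul(R, -24), Pow(Add(Function('l')(6, -3), -40), -1)) = Mul(Mul(1, -24), Pow(Add(Add(-2, Mul(2, 6, -3)), -40), -1)) = Mul(-24, Pow(Add(Add(-2, -36), -40), -1)) = Mul(-24, Pow(Add(-38, -40), -1)) = Mul(-24, Pow(-78, -1)) = Mul(-24, Rational(-1, 78)) = Rational(4, 13)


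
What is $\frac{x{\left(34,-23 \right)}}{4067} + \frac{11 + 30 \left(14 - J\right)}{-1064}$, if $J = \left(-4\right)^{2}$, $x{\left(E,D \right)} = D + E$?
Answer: $\frac{30141}{618184} \approx 0.048757$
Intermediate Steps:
$J = 16$
$\frac{x{\left(34,-23 \right)}}{4067} + \frac{11 + 30 \left(14 - J\right)}{-1064} = \frac{-23 + 34}{4067} + \frac{11 + 30 \left(14 - 16\right)}{-1064} = 11 \cdot \frac{1}{4067} + \left(11 + 30 \left(14 - 16\right)\right) \left(- \frac{1}{1064}\right) = \frac{11}{4067} + \left(11 + 30 \left(-2\right)\right) \left(- \frac{1}{1064}\right) = \frac{11}{4067} + \left(11 - 60\right) \left(- \frac{1}{1064}\right) = \frac{11}{4067} - - \frac{7}{152} = \frac{11}{4067} + \frac{7}{152} = \frac{30141}{618184}$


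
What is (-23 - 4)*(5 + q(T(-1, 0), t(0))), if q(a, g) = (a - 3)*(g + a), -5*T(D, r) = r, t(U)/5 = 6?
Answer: 2295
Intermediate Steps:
t(U) = 30 (t(U) = 5*6 = 30)
T(D, r) = -r/5
q(a, g) = (-3 + a)*(a + g)
(-23 - 4)*(5 + q(T(-1, 0), t(0))) = (-23 - 4)*(5 + ((-⅕*0)² - (-3)*0/5 - 3*30 - ⅕*0*30)) = -27*(5 + (0² - 3*0 - 90 + 0*30)) = -27*(5 + (0 + 0 - 90 + 0)) = -27*(5 - 90) = -27*(-85) = 2295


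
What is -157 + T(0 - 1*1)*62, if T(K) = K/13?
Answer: -2103/13 ≈ -161.77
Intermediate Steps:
T(K) = K/13 (T(K) = K*(1/13) = K/13)
-157 + T(0 - 1*1)*62 = -157 + ((0 - 1*1)/13)*62 = -157 + ((0 - 1)/13)*62 = -157 + ((1/13)*(-1))*62 = -157 - 1/13*62 = -157 - 62/13 = -2103/13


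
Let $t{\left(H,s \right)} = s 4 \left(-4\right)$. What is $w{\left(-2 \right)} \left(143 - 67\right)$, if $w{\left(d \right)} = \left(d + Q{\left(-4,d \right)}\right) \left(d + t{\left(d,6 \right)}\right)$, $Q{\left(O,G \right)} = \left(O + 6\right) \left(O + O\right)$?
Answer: $134064$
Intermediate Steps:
$t{\left(H,s \right)} = - 16 s$ ($t{\left(H,s \right)} = 4 s \left(-4\right) = - 16 s$)
$Q{\left(O,G \right)} = 2 O \left(6 + O\right)$ ($Q{\left(O,G \right)} = \left(6 + O\right) 2 O = 2 O \left(6 + O\right)$)
$w{\left(d \right)} = \left(-96 + d\right) \left(-16 + d\right)$ ($w{\left(d \right)} = \left(d + 2 \left(-4\right) \left(6 - 4\right)\right) \left(d - 96\right) = \left(d + 2 \left(-4\right) 2\right) \left(d - 96\right) = \left(d - 16\right) \left(-96 + d\right) = \left(-16 + d\right) \left(-96 + d\right) = \left(-96 + d\right) \left(-16 + d\right)$)
$w{\left(-2 \right)} \left(143 - 67\right) = \left(1536 + \left(-2\right)^{2} - -224\right) \left(143 - 67\right) = \left(1536 + 4 + 224\right) 76 = 1764 \cdot 76 = 134064$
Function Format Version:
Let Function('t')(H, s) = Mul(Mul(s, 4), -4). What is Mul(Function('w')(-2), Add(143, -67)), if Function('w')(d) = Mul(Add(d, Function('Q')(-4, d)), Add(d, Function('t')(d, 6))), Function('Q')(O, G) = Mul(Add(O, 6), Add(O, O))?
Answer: 134064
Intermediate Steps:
Function('t')(H, s) = Mul(-16, s) (Function('t')(H, s) = Mul(Mul(4, s), -4) = Mul(-16, s))
Function('Q')(O, G) = Mul(2, O, Add(6, O)) (Function('Q')(O, G) = Mul(Add(6, O), Mul(2, O)) = Mul(2, O, Add(6, O)))
Function('w')(d) = Mul(Add(-96, d), Add(-16, d)) (Function('w')(d) = Mul(Add(d, Mul(2, -4, Add(6, -4))), Add(d, Mul(-16, 6))) = Mul(Add(d, Mul(2, -4, 2)), Add(d, -96)) = Mul(Add(d, -16), Add(-96, d)) = Mul(Add(-16, d), Add(-96, d)) = Mul(Add(-96, d), Add(-16, d)))
Mul(Function('w')(-2), Add(143, -67)) = Mul(Add(1536, Pow(-2, 2), Mul(-112, -2)), Add(143, -67)) = Mul(Add(1536, 4, 224), 76) = Mul(1764, 76) = 134064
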